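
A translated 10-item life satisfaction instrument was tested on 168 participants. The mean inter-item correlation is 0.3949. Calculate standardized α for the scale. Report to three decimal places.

Standardized α = k·r̄ / (1 + (k−1)·r̄) = 10 × 0.3949 / (1 + 9 × 0.3949)
  = 3.9490 / 4.5541 = 0.867

α = 0.867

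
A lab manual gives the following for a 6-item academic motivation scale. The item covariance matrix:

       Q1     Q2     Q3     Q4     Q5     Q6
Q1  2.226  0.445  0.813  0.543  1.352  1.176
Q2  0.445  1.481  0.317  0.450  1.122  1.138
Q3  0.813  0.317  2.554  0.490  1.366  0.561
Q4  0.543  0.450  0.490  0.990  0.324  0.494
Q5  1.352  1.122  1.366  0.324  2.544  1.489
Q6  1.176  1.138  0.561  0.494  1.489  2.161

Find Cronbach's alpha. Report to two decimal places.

Cronbach's alpha = 0.80

Σσᵢ² = 2.226 + 1.481 + 2.554 + 0.990 + 2.544 + 2.161 = 11.956
Sum of off-diagonal covariances = 12.080
Var(T) = 11.956 + 2 × 12.080 = 36.116
α = (k/(k−1))·(1 − Σσᵢ²/Var(T)) = (6/5)·(1 − 11.956/36.116) = 0.80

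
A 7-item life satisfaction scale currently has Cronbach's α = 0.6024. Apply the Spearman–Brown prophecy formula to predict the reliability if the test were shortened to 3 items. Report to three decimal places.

Length factor m = 3/7 = 0.4286
α' = m·α / (1 − (1−m)·α)
   = 3/7 × 0.6024 / (1 − (1 − 3/7) × 0.6024)
   = 0.2582 / 0.6558 = 0.394

predicted reliability = 0.394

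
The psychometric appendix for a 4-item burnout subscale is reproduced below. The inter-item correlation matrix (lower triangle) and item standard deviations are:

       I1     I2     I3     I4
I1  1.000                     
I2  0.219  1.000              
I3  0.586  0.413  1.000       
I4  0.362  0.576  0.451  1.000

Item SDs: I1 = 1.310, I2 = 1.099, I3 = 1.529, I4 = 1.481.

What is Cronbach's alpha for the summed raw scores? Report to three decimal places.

Σσ²ᵢ = 1.310² + 1.099² + 1.529² + 1.481² = 7.4551
Covariances σ_ij = r_ij · s_i · s_j:
  σ(I1,I2) = 0.219 × 1.310 × 1.099 = 0.3153
  σ(I1,I3) = 0.586 × 1.310 × 1.529 = 1.1738
  σ(I1,I4) = 0.362 × 1.310 × 1.481 = 0.7023
  σ(I2,I3) = 0.413 × 1.099 × 1.529 = 0.6940
  σ(I2,I4) = 0.576 × 1.099 × 1.481 = 0.9375
  σ(I3,I4) = 0.451 × 1.529 × 1.481 = 1.0213
σ²_T = Σσ²ᵢ + 2·Σσ_ij = 7.4551 + 2 × 4.8442 = 17.1435
α = (4/3)·(1 − 7.4551/17.1435) = 0.754

α = 0.754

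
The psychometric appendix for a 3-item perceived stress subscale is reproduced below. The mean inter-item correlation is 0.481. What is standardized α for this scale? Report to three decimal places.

α = 0.735

Standardized α = k·r̄ / (1 + (k−1)·r̄) = 3 × 0.481 / (1 + 2 × 0.481)
  = 1.4430 / 1.9620 = 0.735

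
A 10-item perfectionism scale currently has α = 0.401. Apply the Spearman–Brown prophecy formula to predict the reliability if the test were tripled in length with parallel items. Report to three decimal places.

Length factor m = 3
α' = m·α / (1 + (m−1)·α)
   = 3 × 0.401 / (1 + (3 − 1) × 0.401)
   = 1.2030 / 1.8020 = 0.668

predicted reliability = 0.668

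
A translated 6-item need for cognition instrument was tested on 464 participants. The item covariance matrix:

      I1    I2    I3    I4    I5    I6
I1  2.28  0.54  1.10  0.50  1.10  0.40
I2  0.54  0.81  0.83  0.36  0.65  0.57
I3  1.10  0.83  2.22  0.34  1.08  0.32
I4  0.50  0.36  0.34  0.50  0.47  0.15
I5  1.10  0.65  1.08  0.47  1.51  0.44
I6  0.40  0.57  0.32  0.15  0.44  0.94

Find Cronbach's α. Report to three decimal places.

α = 0.818

Σσᵢ² = 2.28 + 0.81 + 2.22 + 0.50 + 1.51 + 0.94 = 8.26
Σ_{i<j} σ_ij = 8.85
Var(T) = 8.26 + 2 × 8.85 = 25.96
α = (k/(k−1))·(1 − Σσᵢ²/Var(T)) = (6/5)·(1 − 8.26/25.96) = 0.818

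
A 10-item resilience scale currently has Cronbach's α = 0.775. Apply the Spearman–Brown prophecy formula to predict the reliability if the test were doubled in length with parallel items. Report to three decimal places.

Length factor m = 2
α' = m·α / (1 + (m−1)·α)
   = 2 × 0.775 / (1 + (2 − 1) × 0.775)
   = 1.5500 / 1.7750 = 0.873

predicted reliability = 0.873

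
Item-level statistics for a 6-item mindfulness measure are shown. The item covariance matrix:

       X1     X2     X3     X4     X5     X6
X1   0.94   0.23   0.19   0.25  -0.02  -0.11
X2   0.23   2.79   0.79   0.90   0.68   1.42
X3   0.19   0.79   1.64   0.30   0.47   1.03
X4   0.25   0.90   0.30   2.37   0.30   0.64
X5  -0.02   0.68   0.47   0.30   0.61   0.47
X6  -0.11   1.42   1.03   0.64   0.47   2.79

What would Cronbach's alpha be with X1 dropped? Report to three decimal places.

Remaining items: X2, X3, X4, X5, X6 (k = 5).
ΣVar(i) = 2.79 + 1.64 + 2.37 + 0.61 + 2.79 = 10.20
total variance = 10.20 + 2 × 7.00 = 24.20
α (item deleted) = (5/4)·(1 − 10.20/24.20) = 0.723

α = 0.723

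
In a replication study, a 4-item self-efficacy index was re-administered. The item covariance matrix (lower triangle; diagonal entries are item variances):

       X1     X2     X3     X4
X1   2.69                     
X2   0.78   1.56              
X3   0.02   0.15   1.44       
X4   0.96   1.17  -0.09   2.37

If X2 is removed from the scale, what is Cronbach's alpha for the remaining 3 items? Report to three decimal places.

Cronbach's alpha = 0.322

Remaining items: X1, X3, X4 (k = 3).
ΣVar(i) = 2.69 + 1.44 + 2.37 = 6.50
σ²_total = 6.50 + 2 × 0.89 = 8.28
α (item deleted) = (3/2)·(1 − 6.50/8.28) = 0.322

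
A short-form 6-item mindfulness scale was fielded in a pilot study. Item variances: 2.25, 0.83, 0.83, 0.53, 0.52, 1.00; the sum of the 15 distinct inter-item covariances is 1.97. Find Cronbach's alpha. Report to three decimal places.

Cronbach's alpha = 0.478

Σσ²ᵢ = 2.25 + 0.83 + 0.83 + 0.53 + 0.52 + 1.00 = 5.96
Sum of distinct covariances = 1.97
total variance = Σσ²ᵢ + 2·Σcov = 5.96 + 2 × 1.97 = 9.90
α = (6/5)·(1 − 5.96/9.90) = 0.478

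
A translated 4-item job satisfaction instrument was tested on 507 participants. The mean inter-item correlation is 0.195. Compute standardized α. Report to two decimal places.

Standardized α = k·r̄ / (1 + (k−1)·r̄) = 4 × 0.195 / (1 + 3 × 0.195)
  = 0.7800 / 1.5850 = 0.49

standardized α = 0.49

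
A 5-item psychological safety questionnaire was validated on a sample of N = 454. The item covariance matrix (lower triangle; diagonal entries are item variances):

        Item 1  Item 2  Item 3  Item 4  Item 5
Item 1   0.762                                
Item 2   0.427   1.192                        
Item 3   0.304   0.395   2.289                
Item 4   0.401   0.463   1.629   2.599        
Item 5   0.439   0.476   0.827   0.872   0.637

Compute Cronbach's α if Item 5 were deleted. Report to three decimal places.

Remaining items: Item 1, Item 2, Item 3, Item 4 (k = 4).
ΣVar(i) = 0.762 + 1.192 + 2.289 + 2.599 = 6.842
total variance = 6.842 + 2 × 3.619 = 14.080
α (item deleted) = (4/3)·(1 − 6.842/14.080) = 0.685

Cronbach's α = 0.685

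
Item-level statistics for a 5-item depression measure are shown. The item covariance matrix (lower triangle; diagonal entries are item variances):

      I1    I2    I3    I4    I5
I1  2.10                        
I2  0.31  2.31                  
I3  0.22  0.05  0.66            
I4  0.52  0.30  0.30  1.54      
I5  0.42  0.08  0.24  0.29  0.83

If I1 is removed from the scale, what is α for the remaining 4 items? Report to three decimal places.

α = 0.427

Remaining items: I2, I3, I4, I5 (k = 4).
sum of item variances = 2.31 + 0.66 + 1.54 + 0.83 = 5.34
Var(T) = 5.34 + 2 × 1.26 = 7.86
α (item deleted) = (4/3)·(1 − 5.34/7.86) = 0.427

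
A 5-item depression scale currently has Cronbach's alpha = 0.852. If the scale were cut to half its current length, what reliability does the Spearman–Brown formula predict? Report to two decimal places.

Length factor m = 1/2
α' = m·α / (1 − (1−m)·α)
   = 1/2 × 0.852 / (1 − (1 − 1/2) × 0.852)
   = 0.4260 / 0.5740 = 0.74

predicted reliability = 0.74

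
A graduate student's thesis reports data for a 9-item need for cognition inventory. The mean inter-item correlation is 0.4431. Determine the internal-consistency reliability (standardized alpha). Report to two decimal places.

α = 0.88

Standardized α = k·r̄ / (1 + (k−1)·r̄) = 9 × 0.4431 / (1 + 8 × 0.4431)
  = 3.9879 / 4.5448 = 0.88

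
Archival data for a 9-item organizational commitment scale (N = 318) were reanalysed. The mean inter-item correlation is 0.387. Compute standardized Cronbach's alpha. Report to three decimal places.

α = 0.850

Standardized α = k·r̄ / (1 + (k−1)·r̄) = 9 × 0.387 / (1 + 8 × 0.387)
  = 3.4830 / 4.0960 = 0.850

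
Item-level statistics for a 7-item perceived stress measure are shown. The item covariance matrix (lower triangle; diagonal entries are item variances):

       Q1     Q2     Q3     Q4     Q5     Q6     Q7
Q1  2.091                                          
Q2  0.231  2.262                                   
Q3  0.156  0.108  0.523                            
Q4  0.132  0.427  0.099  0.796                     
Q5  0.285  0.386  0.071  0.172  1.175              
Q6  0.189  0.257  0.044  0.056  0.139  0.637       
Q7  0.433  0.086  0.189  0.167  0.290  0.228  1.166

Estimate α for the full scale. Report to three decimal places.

α = 0.571

Σσᵢ² = 2.091 + 2.262 + 0.523 + 0.796 + 1.175 + 0.637 + 1.166 = 8.650
Σ_{i<j} σ_ij = 4.145
σ²_T = 8.650 + 2 × 4.145 = 16.940
α = (k/(k−1))·(1 − Σσᵢ²/σ²_T) = (7/6)·(1 − 8.650/16.940) = 0.571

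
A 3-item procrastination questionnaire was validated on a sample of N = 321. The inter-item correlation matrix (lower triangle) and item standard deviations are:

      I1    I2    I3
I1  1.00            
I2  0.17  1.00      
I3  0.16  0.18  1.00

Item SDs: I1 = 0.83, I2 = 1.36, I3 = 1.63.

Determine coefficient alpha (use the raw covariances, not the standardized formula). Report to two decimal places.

coefficient alpha = 0.36

Σσ²ᵢ = 0.83² + 1.36² + 1.63² = 5.1954
Covariances σ_ij = r_ij · s_i · s_j:
  σ(I1,I2) = 0.17 × 0.83 × 1.36 = 0.1919
  σ(I1,I3) = 0.16 × 0.83 × 1.63 = 0.2165
  σ(I2,I3) = 0.18 × 1.36 × 1.63 = 0.3990
σ²_T = Σσ²ᵢ + 2·Σσ_ij = 5.1954 + 2 × 0.8074 = 6.8102
α = (3/2)·(1 − 5.1954/6.8102) = 0.36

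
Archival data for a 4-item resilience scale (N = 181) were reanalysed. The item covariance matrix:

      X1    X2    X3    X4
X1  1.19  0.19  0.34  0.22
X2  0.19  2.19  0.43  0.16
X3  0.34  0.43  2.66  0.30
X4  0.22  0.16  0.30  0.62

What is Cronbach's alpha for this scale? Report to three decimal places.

sum of item variances = 1.19 + 2.19 + 2.66 + 0.62 = 6.66
Sum of off-diagonal covariances = 1.64
total variance = 6.66 + 2 × 1.64 = 9.94
α = (k/(k−1))·(1 − sum of item variances/total variance) = (4/3)·(1 − 6.66/9.94) = 0.440

Cronbach's alpha = 0.440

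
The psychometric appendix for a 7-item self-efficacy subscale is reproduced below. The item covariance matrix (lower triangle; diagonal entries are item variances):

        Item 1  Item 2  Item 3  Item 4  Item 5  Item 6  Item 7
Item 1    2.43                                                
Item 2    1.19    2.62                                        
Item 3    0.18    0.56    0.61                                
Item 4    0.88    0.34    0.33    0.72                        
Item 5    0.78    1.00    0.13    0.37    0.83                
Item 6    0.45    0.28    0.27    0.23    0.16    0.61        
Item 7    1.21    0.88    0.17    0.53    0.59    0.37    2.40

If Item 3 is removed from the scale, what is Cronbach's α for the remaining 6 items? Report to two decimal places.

α = 0.79

Remaining items: Item 1, Item 2, Item 4, Item 5, Item 6, Item 7 (k = 6).
Σσ²ᵢ = 2.43 + 2.62 + 0.72 + 0.83 + 0.61 + 2.40 = 9.61
total variance = 9.61 + 2 × 9.26 = 28.13
α (item deleted) = (6/5)·(1 − 9.61/28.13) = 0.79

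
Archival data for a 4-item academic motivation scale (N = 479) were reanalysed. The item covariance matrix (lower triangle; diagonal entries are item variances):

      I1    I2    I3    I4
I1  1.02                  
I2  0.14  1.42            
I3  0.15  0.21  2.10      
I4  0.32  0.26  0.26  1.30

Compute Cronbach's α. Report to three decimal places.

sum of item variances = 1.02 + 1.42 + 2.10 + 1.30 = 5.84
Sum of off-diagonal covariances = 1.34
total variance = 5.84 + 2 × 1.34 = 8.52
α = (k/(k−1))·(1 − sum of item variances/total variance) = (4/3)·(1 − 5.84/8.52) = 0.419

α = 0.419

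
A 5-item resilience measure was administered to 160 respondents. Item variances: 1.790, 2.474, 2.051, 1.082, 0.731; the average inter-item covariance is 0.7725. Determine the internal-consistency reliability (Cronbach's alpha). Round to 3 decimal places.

ΣVar(i) = 1.790 + 2.474 + 2.051 + 1.082 + 0.731 = 8.128
Sum of the 10 distinct covariances = 10 × 0.7725 = 7.7250
σ²_total = ΣVar(i) + 2·Σcov = 8.128 + 2 × 7.7250 = 23.5780
α = (5/4)·(1 − 8.128/23.5780) = 0.819

α = 0.819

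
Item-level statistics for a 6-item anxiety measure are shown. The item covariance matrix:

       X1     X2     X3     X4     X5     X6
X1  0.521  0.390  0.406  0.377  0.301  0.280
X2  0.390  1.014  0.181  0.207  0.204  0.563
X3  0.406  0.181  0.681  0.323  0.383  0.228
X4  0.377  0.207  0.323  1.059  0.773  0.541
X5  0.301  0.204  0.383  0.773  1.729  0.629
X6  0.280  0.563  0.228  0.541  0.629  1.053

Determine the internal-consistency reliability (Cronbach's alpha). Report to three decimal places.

α = 0.788

Σσ²ᵢ = 0.521 + 1.014 + 0.681 + 1.059 + 1.729 + 1.053 = 6.057
Σ_{i<j} σ_ij = 5.786
Var(T) = 6.057 + 2 × 5.786 = 17.629
α = (k/(k−1))·(1 − Σσ²ᵢ/Var(T)) = (6/5)·(1 − 6.057/17.629) = 0.788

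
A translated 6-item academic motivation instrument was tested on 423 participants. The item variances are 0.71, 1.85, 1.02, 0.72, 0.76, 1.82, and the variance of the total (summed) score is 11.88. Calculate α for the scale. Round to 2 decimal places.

α = 0.51

ΣVar(i) = 0.71 + 1.85 + 1.02 + 0.72 + 0.76 + 1.82 = 6.88
α = (k/(k−1))·(1 − ΣVar(i)/σ²_T) = (6/5)·(1 − 6.88/11.88) = 0.51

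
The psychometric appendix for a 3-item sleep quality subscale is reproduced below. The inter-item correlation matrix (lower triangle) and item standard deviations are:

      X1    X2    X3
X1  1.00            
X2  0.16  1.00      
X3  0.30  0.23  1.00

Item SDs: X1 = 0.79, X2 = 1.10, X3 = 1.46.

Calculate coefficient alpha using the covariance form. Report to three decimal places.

Σσ²ᵢ = 0.79² + 1.10² + 1.46² = 3.9657
Covariances σ_ij = r_ij · s_i · s_j:
  σ(X1,X2) = 0.16 × 0.79 × 1.10 = 0.1390
  σ(X1,X3) = 0.30 × 0.79 × 1.46 = 0.3460
  σ(X2,X3) = 0.23 × 1.10 × 1.46 = 0.3694
σ²_T = Σσ²ᵢ + 2·Σσ_ij = 3.9657 + 2 × 0.8544 = 5.6745
α = (3/2)·(1 − 3.9657/5.6745) = 0.452

coefficient alpha = 0.452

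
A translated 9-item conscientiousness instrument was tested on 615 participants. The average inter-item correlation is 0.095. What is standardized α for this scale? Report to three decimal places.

α = 0.486

Standardized α = k·r̄ / (1 + (k−1)·r̄) = 9 × 0.095 / (1 + 8 × 0.095)
  = 0.8550 / 1.7600 = 0.486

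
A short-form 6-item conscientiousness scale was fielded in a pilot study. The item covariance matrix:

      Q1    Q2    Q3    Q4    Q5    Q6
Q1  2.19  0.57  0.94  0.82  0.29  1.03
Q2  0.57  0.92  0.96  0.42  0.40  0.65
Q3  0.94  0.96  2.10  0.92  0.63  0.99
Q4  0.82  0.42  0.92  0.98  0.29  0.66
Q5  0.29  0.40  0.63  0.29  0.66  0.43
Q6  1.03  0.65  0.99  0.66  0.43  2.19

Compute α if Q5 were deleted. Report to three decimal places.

Remaining items: Q1, Q2, Q3, Q4, Q6 (k = 5).
Σσᵢ² = 2.19 + 0.92 + 2.10 + 0.98 + 2.19 = 8.38
Var(T) = 8.38 + 2 × 7.96 = 24.30
α (item deleted) = (5/4)·(1 − 8.38/24.30) = 0.819

α = 0.819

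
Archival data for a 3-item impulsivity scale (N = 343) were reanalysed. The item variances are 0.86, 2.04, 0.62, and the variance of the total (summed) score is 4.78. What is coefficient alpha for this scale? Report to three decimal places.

Σσ²ᵢ = 0.86 + 2.04 + 0.62 = 3.52
α = (k/(k−1))·(1 − Σσ²ᵢ/Var(T)) = (3/2)·(1 − 3.52/4.78) = 0.395

coefficient alpha = 0.395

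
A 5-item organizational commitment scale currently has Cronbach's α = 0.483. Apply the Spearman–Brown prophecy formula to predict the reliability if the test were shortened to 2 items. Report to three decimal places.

predicted reliability = 0.272

Length factor m = 2/5 = 0.4000
α' = m·α / (1 − (1−m)·α)
   = 2/5 × 0.483 / (1 − (1 − 2/5) × 0.483)
   = 0.1932 / 0.7102 = 0.272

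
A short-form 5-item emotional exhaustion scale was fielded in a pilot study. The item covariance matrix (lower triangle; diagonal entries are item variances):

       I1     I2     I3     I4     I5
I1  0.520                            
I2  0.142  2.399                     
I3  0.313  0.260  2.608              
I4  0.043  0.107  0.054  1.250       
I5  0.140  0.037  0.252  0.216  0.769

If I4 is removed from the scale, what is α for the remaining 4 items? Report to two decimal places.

α = 0.36

Remaining items: I1, I2, I3, I5 (k = 4).
sum of item variances = 0.520 + 2.399 + 2.608 + 0.769 = 6.296
total variance = 6.296 + 2 × 1.144 = 8.584
α (item deleted) = (4/3)·(1 − 6.296/8.584) = 0.36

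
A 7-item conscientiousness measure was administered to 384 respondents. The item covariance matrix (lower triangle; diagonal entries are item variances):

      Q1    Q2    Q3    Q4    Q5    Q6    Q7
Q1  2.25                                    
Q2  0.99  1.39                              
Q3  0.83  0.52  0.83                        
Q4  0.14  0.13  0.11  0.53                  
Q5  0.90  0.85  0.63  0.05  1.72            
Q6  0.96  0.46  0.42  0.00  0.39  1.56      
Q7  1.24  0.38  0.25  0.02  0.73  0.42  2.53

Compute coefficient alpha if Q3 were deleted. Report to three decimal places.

Remaining items: Q1, Q2, Q4, Q5, Q6, Q7 (k = 6).
Σσ²ᵢ = 2.25 + 1.39 + 0.53 + 1.72 + 1.56 + 2.53 = 9.98
Var(T) = 9.98 + 2 × 7.66 = 25.30
α (item deleted) = (6/5)·(1 − 9.98/25.30) = 0.727

α = 0.727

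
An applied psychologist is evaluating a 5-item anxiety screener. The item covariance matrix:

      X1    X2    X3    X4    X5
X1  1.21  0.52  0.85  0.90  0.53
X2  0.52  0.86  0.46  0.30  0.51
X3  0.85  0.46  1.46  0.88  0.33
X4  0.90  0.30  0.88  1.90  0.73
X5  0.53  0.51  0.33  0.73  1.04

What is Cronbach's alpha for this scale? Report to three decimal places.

α = 0.813

sum of item variances = 1.21 + 0.86 + 1.46 + 1.90 + 1.04 = 6.47
Sum of the distinct covariances = 6.01
σ²_total = 6.47 + 2 × 6.01 = 18.49
α = (k/(k−1))·(1 − sum of item variances/σ²_total) = (5/4)·(1 − 6.47/18.49) = 0.813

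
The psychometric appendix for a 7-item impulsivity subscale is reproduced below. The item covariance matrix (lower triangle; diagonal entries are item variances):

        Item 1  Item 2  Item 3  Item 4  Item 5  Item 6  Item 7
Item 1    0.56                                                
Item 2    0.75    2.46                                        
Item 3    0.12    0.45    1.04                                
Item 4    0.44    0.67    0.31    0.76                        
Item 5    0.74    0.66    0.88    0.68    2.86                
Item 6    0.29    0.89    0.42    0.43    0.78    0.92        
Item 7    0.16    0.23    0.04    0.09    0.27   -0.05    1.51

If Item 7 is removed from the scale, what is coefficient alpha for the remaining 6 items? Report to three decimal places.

coefficient alpha = 0.797

Remaining items: Item 1, Item 2, Item 3, Item 4, Item 5, Item 6 (k = 6).
Σσ²ᵢ = 0.56 + 2.46 + 1.04 + 0.76 + 2.86 + 0.92 = 8.60
Var(T) = 8.60 + 2 × 8.51 = 25.62
α (item deleted) = (6/5)·(1 − 8.60/25.62) = 0.797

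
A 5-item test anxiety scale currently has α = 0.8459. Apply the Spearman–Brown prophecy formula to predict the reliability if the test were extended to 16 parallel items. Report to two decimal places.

predicted reliability = 0.95

Length factor m = 16/5 = 3.2000
α' = m·α / (1 + (m−1)·α)
   = 16/5 × 0.8459 / (1 + (16/5 − 1) × 0.8459)
   = 2.7069 / 2.8610 = 0.95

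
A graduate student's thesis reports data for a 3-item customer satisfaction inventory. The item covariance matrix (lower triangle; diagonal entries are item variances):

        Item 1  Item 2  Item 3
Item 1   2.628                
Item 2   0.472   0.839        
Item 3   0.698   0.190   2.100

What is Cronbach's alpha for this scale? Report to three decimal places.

Σσ²ᵢ = 2.628 + 0.839 + 2.100 = 5.567
Sum of off-diagonal covariances = 1.360
Var(T) = 5.567 + 2 × 1.360 = 8.287
α = (k/(k−1))·(1 − Σσ²ᵢ/Var(T)) = (3/2)·(1 − 5.567/8.287) = 0.492

α = 0.492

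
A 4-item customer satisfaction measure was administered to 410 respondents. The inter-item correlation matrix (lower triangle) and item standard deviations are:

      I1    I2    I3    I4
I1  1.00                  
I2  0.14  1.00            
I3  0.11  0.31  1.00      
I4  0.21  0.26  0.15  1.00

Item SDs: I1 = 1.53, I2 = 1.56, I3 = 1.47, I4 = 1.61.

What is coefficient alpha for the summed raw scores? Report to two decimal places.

α = 0.50

Σσ²ᵢ = 1.53² + 1.56² + 1.47² + 1.61² = 9.5275
Covariances σ_ij = r_ij · s_i · s_j:
  σ(I1,I2) = 0.14 × 1.53 × 1.56 = 0.3342
  σ(I1,I3) = 0.11 × 1.53 × 1.47 = 0.2474
  σ(I1,I4) = 0.21 × 1.53 × 1.61 = 0.5173
  σ(I2,I3) = 0.31 × 1.56 × 1.47 = 0.7109
  σ(I2,I4) = 0.26 × 1.56 × 1.61 = 0.6530
  σ(I3,I4) = 0.15 × 1.47 × 1.61 = 0.3550
σ²_T = Σσ²ᵢ + 2·Σσ_ij = 9.5275 + 2 × 2.8178 = 15.1631
α = (4/3)·(1 − 9.5275/15.1631) = 0.50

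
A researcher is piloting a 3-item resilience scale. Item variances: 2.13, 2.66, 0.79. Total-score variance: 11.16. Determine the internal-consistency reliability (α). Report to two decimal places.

α = 0.75

Σσᵢ² = 2.13 + 2.66 + 0.79 = 5.58
α = (k/(k−1))·(1 − Σσᵢ²/σ²_T) = (3/2)·(1 − 5.58/11.16) = 0.75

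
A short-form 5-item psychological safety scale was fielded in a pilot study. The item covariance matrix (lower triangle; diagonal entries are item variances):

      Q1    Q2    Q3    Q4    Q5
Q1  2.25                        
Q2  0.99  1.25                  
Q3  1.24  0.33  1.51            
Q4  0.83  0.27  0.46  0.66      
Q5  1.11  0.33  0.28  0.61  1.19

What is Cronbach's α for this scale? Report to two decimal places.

α = 0.82

Σσ²ᵢ = 2.25 + 1.25 + 1.51 + 0.66 + 1.19 = 6.86
Sum of off-diagonal covariances = 6.45
Var(T) = 6.86 + 2 × 6.45 = 19.76
α = (k/(k−1))·(1 − Σσ²ᵢ/Var(T)) = (5/4)·(1 − 6.86/19.76) = 0.82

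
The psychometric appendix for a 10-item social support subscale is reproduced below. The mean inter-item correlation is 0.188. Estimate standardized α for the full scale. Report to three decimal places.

Standardized α = k·r̄ / (1 + (k−1)·r̄) = 10 × 0.188 / (1 + 9 × 0.188)
  = 1.8800 / 2.6920 = 0.698

standardized α = 0.698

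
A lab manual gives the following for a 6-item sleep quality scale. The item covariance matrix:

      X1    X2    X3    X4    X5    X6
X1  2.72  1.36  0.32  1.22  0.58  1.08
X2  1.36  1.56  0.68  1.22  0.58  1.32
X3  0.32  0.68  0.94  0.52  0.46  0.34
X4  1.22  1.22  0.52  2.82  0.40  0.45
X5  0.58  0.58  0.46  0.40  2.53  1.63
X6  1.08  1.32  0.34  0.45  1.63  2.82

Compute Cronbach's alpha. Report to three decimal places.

α = 0.774

Σσ²ᵢ = 2.72 + 1.56 + 0.94 + 2.82 + 2.53 + 2.82 = 13.39
Sum of the distinct covariances = 12.16
total variance = 13.39 + 2 × 12.16 = 37.71
α = (k/(k−1))·(1 − Σσ²ᵢ/total variance) = (6/5)·(1 − 13.39/37.71) = 0.774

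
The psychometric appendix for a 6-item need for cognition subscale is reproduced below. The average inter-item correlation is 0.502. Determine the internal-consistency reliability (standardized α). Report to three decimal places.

Standardized α = k·r̄ / (1 + (k−1)·r̄) = 6 × 0.502 / (1 + 5 × 0.502)
  = 3.0120 / 3.5100 = 0.858

standardized α = 0.858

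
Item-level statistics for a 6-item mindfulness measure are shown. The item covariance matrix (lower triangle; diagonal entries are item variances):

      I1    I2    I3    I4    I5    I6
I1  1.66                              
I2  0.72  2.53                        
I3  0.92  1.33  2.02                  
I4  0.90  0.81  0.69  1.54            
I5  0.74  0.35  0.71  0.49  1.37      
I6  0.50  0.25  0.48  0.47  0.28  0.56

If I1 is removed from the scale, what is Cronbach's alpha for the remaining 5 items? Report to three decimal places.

Cronbach's alpha = 0.742

Remaining items: I2, I3, I4, I5, I6 (k = 5).
sum of item variances = 2.53 + 2.02 + 1.54 + 1.37 + 0.56 = 8.02
σ²_total = 8.02 + 2 × 5.86 = 19.74
α (item deleted) = (5/4)·(1 − 8.02/19.74) = 0.742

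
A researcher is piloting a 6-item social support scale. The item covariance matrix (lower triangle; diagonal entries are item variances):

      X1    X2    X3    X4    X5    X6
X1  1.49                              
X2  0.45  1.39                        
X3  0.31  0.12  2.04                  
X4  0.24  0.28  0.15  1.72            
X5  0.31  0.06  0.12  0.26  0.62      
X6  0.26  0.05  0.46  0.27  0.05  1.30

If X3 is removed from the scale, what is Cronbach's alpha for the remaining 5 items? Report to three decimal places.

Cronbach's alpha = 0.508

Remaining items: X1, X2, X4, X5, X6 (k = 5).
sum of item variances = 1.49 + 1.39 + 1.72 + 0.62 + 1.30 = 6.52
σ²_T = 6.52 + 2 × 2.23 = 10.98
α (item deleted) = (5/4)·(1 − 6.52/10.98) = 0.508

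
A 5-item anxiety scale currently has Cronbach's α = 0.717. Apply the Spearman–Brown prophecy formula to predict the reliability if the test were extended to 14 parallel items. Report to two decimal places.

Length factor m = 14/5 = 2.8000
α' = m·α / (1 + (m−1)·α)
   = 14/5 × 0.717 / (1 + (14/5 − 1) × 0.717)
   = 2.0076 / 2.2906 = 0.88

predicted reliability = 0.88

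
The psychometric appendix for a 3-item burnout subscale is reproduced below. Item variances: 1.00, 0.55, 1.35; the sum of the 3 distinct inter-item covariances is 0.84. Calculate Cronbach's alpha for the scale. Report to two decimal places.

sum of item variances = 1.00 + 0.55 + 1.35 = 2.90
Sum of distinct covariances = 0.84
Var(T) = sum of item variances + 2·Σcov = 2.90 + 2 × 0.84 = 4.58
α = (3/2)·(1 − 2.90/4.58) = 0.55

α = 0.55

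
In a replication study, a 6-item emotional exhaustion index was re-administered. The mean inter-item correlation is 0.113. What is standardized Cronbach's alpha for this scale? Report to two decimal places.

Standardized α = k·r̄ / (1 + (k−1)·r̄) = 6 × 0.113 / (1 + 5 × 0.113)
  = 0.6780 / 1.5650 = 0.43

α = 0.43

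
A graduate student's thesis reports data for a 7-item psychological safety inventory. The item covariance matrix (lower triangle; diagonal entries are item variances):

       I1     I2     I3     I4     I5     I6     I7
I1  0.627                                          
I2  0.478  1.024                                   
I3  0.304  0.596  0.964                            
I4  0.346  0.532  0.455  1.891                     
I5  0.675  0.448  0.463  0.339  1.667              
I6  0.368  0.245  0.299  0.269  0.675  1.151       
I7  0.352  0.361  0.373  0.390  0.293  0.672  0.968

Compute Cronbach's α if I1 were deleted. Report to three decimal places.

Remaining items: I2, I3, I4, I5, I6, I7 (k = 6).
Σσ²ᵢ = 1.024 + 0.964 + 1.891 + 1.667 + 1.151 + 0.968 = 7.665
σ²_T = 7.665 + 2 × 6.410 = 20.485
α (item deleted) = (6/5)·(1 − 7.665/20.485) = 0.751

Cronbach's α = 0.751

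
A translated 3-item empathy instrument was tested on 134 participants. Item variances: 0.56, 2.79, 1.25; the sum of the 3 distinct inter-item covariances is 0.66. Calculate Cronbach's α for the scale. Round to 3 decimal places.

α = 0.334

sum of item variances = 0.56 + 2.79 + 1.25 = 4.60
Sum of distinct covariances = 0.66
total variance = sum of item variances + 2·Σcov = 4.60 + 2 × 0.66 = 5.92
α = (3/2)·(1 − 4.60/5.92) = 0.334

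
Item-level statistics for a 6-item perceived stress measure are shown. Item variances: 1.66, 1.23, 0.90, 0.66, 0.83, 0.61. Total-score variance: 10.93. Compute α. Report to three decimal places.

Σσᵢ² = 1.66 + 1.23 + 0.90 + 0.66 + 0.83 + 0.61 = 5.89
α = (k/(k−1))·(1 − Σσᵢ²/σ²_T) = (6/5)·(1 − 5.89/10.93) = 0.553

α = 0.553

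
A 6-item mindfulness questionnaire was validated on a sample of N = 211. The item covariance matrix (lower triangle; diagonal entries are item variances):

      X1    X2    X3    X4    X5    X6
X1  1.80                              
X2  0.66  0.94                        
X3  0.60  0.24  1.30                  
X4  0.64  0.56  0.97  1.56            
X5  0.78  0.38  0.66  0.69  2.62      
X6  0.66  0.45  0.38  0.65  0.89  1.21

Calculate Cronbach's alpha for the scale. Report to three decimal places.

α = 0.794

Σσᵢ² = 1.80 + 0.94 + 1.30 + 1.56 + 2.62 + 1.21 = 9.43
Sum of the distinct covariances = 9.21
total variance = 9.43 + 2 × 9.21 = 27.85
α = (k/(k−1))·(1 − Σσᵢ²/total variance) = (6/5)·(1 − 9.43/27.85) = 0.794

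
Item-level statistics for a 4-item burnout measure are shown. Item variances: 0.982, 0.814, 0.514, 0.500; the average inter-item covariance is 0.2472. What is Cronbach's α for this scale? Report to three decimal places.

α = 0.685

ΣVar(i) = 0.982 + 0.814 + 0.514 + 0.500 = 2.810
Sum of the 6 distinct covariances = 6 × 0.2472 = 1.4832
σ²_T = ΣVar(i) + 2·Σcov = 2.810 + 2 × 1.4832 = 5.7764
α = (4/3)·(1 − 2.810/5.7764) = 0.685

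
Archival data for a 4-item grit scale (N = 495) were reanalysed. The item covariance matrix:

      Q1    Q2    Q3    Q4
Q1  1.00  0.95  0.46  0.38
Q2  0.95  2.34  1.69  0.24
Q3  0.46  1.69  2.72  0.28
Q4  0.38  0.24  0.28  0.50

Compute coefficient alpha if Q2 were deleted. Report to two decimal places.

Remaining items: Q1, Q3, Q4 (k = 3).
Σσ²ᵢ = 1.00 + 2.72 + 0.50 = 4.22
total variance = 4.22 + 2 × 1.12 = 6.46
α (item deleted) = (3/2)·(1 − 4.22/6.46) = 0.52

coefficient alpha = 0.52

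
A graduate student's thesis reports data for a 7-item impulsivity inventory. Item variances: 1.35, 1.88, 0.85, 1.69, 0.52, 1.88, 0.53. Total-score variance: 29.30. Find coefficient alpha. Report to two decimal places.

coefficient alpha = 0.82

Σσᵢ² = 1.35 + 1.88 + 0.85 + 1.69 + 0.52 + 1.88 + 0.53 = 8.70
α = (k/(k−1))·(1 − Σσᵢ²/Var(T)) = (7/6)·(1 − 8.70/29.30) = 0.82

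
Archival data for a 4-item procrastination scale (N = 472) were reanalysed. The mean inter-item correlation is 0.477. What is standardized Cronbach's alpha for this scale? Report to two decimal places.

standardized Cronbach's alpha = 0.78

Standardized α = k·r̄ / (1 + (k−1)·r̄) = 4 × 0.477 / (1 + 3 × 0.477)
  = 1.9080 / 2.4310 = 0.78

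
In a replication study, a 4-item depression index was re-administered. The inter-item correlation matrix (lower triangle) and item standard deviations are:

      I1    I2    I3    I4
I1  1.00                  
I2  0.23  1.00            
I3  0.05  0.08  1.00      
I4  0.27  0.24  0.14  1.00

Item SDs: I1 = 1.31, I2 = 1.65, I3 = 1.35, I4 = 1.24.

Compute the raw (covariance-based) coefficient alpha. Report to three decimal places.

Σσ²ᵢ = 1.31² + 1.65² + 1.35² + 1.24² = 7.7987
Covariances σ_ij = r_ij · s_i · s_j:
  σ(I1,I2) = 0.23 × 1.31 × 1.65 = 0.4971
  σ(I1,I3) = 0.05 × 1.31 × 1.35 = 0.0884
  σ(I1,I4) = 0.27 × 1.31 × 1.24 = 0.4386
  σ(I2,I3) = 0.08 × 1.65 × 1.35 = 0.1782
  σ(I2,I4) = 0.24 × 1.65 × 1.24 = 0.4910
  σ(I3,I4) = 0.14 × 1.35 × 1.24 = 0.2344
σ²_T = Σσ²ᵢ + 2·Σσ_ij = 7.7987 + 2 × 1.9277 = 11.6541
α = (4/3)·(1 − 7.7987/11.6541) = 0.441

α = 0.441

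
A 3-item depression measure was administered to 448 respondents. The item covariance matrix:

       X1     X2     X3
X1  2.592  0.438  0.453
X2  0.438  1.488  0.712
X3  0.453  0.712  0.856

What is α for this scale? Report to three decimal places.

Σσᵢ² = 2.592 + 1.488 + 0.856 = 4.936
Σ_{i<j} σ_ij = 1.603
Var(T) = 4.936 + 2 × 1.603 = 8.142
α = (k/(k−1))·(1 − Σσᵢ²/Var(T)) = (3/2)·(1 − 4.936/8.142) = 0.591

α = 0.591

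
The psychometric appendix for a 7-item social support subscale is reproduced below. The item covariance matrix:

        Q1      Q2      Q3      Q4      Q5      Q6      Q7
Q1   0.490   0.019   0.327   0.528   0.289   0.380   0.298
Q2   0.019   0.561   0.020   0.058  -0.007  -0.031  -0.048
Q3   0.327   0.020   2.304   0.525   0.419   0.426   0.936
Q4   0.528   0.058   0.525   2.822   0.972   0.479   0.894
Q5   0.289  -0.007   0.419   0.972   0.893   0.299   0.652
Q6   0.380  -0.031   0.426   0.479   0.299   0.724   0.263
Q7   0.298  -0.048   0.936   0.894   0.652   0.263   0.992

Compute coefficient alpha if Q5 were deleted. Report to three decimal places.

Remaining items: Q1, Q2, Q3, Q4, Q6, Q7 (k = 6).
Σσᵢ² = 0.490 + 0.561 + 2.304 + 2.822 + 0.724 + 0.992 = 7.893
σ²_total = 7.893 + 2 × 5.074 = 18.041
α (item deleted) = (6/5)·(1 − 7.893/18.041) = 0.675

α = 0.675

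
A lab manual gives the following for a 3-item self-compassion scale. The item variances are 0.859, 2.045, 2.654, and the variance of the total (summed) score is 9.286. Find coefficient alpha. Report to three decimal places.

sum of item variances = 0.859 + 2.045 + 2.654 = 5.558
α = (k/(k−1))·(1 − sum of item variances/σ²_T) = (3/2)·(1 − 5.558/9.286) = 0.602

coefficient alpha = 0.602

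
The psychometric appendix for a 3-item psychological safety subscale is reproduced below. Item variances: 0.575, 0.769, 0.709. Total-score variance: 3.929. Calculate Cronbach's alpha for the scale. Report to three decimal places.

Cronbach's alpha = 0.716

Σσᵢ² = 0.575 + 0.769 + 0.709 = 2.053
α = (k/(k−1))·(1 − Σσᵢ²/Var(T)) = (3/2)·(1 − 2.053/3.929) = 0.716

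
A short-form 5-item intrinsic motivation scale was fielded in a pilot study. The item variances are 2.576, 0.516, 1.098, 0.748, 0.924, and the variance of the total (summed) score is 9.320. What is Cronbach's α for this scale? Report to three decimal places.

Cronbach's α = 0.464

sum of item variances = 2.576 + 0.516 + 1.098 + 0.748 + 0.924 = 5.862
α = (k/(k−1))·(1 − sum of item variances/total variance) = (5/4)·(1 − 5.862/9.320) = 0.464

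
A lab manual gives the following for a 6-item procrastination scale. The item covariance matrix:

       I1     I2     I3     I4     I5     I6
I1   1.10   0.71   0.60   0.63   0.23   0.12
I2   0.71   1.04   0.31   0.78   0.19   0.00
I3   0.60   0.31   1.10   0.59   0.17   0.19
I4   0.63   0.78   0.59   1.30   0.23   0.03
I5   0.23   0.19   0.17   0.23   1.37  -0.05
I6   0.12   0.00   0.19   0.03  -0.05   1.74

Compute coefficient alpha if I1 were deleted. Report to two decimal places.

α = 0.53

Remaining items: I2, I3, I4, I5, I6 (k = 5).
sum of item variances = 1.04 + 1.10 + 1.30 + 1.37 + 1.74 = 6.55
σ²_T = 6.55 + 2 × 2.44 = 11.43
α (item deleted) = (5/4)·(1 − 6.55/11.43) = 0.53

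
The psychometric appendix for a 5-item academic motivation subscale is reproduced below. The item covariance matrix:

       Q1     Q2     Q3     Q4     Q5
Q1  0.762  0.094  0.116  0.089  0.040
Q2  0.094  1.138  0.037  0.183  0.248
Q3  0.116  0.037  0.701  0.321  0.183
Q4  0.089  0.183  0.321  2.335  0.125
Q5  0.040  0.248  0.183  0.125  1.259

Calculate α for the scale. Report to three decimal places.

α = 0.396

Σσᵢ² = 0.762 + 1.138 + 0.701 + 2.335 + 1.259 = 6.195
Sum of off-diagonal covariances = 1.436
σ²_T = 6.195 + 2 × 1.436 = 9.067
α = (k/(k−1))·(1 − Σσᵢ²/σ²_T) = (5/4)·(1 − 6.195/9.067) = 0.396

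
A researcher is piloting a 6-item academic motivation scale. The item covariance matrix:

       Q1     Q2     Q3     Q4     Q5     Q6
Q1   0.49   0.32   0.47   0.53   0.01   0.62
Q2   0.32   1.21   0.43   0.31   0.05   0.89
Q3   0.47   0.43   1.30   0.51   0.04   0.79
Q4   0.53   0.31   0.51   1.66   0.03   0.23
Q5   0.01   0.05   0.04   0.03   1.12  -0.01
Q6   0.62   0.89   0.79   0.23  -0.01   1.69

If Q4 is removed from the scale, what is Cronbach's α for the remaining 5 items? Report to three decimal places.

Cronbach's α = 0.693

Remaining items: Q1, Q2, Q3, Q5, Q6 (k = 5).
Σσ²ᵢ = 0.49 + 1.21 + 1.30 + 1.12 + 1.69 = 5.81
total variance = 5.81 + 2 × 3.61 = 13.03
α (item deleted) = (5/4)·(1 − 5.81/13.03) = 0.693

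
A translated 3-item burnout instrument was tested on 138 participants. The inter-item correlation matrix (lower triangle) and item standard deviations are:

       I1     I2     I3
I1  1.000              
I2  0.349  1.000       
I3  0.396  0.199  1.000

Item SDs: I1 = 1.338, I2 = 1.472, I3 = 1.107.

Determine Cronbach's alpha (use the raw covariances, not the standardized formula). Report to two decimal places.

α = 0.57

Σσ²ᵢ = 1.338² + 1.472² + 1.107² = 5.1825
Covariances σ_ij = r_ij · s_i · s_j:
  σ(I1,I2) = 0.349 × 1.338 × 1.472 = 0.6874
  σ(I1,I3) = 0.396 × 1.338 × 1.107 = 0.5865
  σ(I2,I3) = 0.199 × 1.472 × 1.107 = 0.3243
σ²_T = Σσ²ᵢ + 2·Σσ_ij = 5.1825 + 2 × 1.5982 = 8.3789
α = (3/2)·(1 − 5.1825/8.3789) = 0.57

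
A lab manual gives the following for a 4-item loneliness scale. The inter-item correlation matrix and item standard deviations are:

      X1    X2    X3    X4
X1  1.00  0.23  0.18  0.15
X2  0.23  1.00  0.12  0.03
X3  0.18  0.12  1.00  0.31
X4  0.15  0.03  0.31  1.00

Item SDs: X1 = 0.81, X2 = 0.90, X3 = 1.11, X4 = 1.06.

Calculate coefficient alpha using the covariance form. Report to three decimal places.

coefficient alpha = 0.449

Σσ²ᵢ = 0.81² + 0.90² + 1.11² + 1.06² = 3.8218
Covariances σ_ij = r_ij · s_i · s_j:
  σ(X1,X2) = 0.23 × 0.81 × 0.90 = 0.1677
  σ(X1,X3) = 0.18 × 0.81 × 1.11 = 0.1618
  σ(X1,X4) = 0.15 × 0.81 × 1.06 = 0.1288
  σ(X2,X3) = 0.12 × 0.90 × 1.11 = 0.1199
  σ(X2,X4) = 0.03 × 0.90 × 1.06 = 0.0286
  σ(X3,X4) = 0.31 × 1.11 × 1.06 = 0.3647
σ²_T = Σσ²ᵢ + 2·Σσ_ij = 3.8218 + 2 × 0.9715 = 5.7648
α = (4/3)·(1 − 3.8218/5.7648) = 0.449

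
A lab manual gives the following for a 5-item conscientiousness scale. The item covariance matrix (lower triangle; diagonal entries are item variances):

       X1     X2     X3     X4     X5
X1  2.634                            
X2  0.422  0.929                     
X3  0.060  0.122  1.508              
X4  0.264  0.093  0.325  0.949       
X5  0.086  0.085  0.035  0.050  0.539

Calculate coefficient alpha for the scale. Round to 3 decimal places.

α = 0.400

sum of item variances = 2.634 + 0.929 + 1.508 + 0.949 + 0.539 = 6.559
Sum of off-diagonal covariances = 1.542
total variance = 6.559 + 2 × 1.542 = 9.643
α = (k/(k−1))·(1 − sum of item variances/total variance) = (5/4)·(1 − 6.559/9.643) = 0.400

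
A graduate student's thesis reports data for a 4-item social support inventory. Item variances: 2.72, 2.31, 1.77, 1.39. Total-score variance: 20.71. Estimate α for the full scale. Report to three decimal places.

α = 0.806

sum of item variances = 2.72 + 2.31 + 1.77 + 1.39 = 8.19
α = (k/(k−1))·(1 − sum of item variances/total variance) = (4/3)·(1 − 8.19/20.71) = 0.806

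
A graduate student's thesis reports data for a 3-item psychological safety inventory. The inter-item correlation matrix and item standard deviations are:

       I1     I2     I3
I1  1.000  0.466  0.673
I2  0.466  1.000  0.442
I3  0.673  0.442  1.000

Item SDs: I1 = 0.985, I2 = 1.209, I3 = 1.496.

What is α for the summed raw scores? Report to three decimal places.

α = 0.752

Σσ²ᵢ = 0.985² + 1.209² + 1.496² = 4.6699
Covariances σ_ij = r_ij · s_i · s_j:
  σ(I1,I2) = 0.466 × 0.985 × 1.209 = 0.5549
  σ(I1,I3) = 0.673 × 0.985 × 1.496 = 0.9917
  σ(I2,I3) = 0.442 × 1.209 × 1.496 = 0.7994
σ²_T = Σσ²ᵢ + 2·Σσ_ij = 4.6699 + 2 × 2.3460 = 9.3619
α = (3/2)·(1 − 4.6699/9.3619) = 0.752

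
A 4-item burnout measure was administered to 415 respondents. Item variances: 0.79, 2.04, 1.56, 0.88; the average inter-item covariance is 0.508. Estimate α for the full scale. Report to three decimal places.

Σσᵢ² = 0.79 + 2.04 + 1.56 + 0.88 = 5.27
Sum of the 6 distinct covariances = 6 × 0.508 = 3.048
Var(T) = Σσᵢ² + 2·Σcov = 5.27 + 2 × 3.048 = 11.366
α = (4/3)·(1 − 5.27/11.366) = 0.715

α = 0.715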